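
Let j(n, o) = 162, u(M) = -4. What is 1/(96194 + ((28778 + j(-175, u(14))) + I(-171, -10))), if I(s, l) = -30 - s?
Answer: 1/125275 ≈ 7.9824e-6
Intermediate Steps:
1/(96194 + ((28778 + j(-175, u(14))) + I(-171, -10))) = 1/(96194 + ((28778 + 162) + (-30 - 1*(-171)))) = 1/(96194 + (28940 + (-30 + 171))) = 1/(96194 + (28940 + 141)) = 1/(96194 + 29081) = 1/125275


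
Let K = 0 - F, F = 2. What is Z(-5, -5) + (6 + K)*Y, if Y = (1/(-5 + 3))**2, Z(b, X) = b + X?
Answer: -9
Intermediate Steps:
Z(b, X) = X + b
K = -2 (K = 0 - 1*2 = 0 - 2 = -2)
Y = 1/4 (Y = (1/(-2))**2 = (-1/2)**2 = 1/4 ≈ 0.25000)
Z(-5, -5) + (6 + K)*Y = (-5 - 5) + (6 - 2)*(1/4) = -10 + 4*(1/4) = -10 + 1 = -9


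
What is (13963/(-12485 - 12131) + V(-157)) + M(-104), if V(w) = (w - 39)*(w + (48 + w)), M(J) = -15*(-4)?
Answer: 1284842773/24616 ≈ 52195.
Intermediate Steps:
M(J) = 60
V(w) = (-39 + w)*(48 + 2*w)
(13963/(-12485 - 12131) + V(-157)) + M(-104) = (13963/(-12485 - 12131) + (-1872 - 30*(-157) + 2*(-157)²)) + 60 = (13963/(-24616) + (-1872 + 4710 + 2*24649)) + 60 = (13963*(-1/24616) + (-1872 + 4710 + 49298)) + 60 = (-13963/24616 + 52136) + 60 = 1283365813/24616 + 60 = 1284842773/24616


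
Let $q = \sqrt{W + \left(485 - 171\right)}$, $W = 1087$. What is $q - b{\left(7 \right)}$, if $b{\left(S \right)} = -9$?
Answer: $9 + \sqrt{1401} \approx 46.43$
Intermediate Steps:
$q = \sqrt{1401}$ ($q = \sqrt{1087 + \left(485 - 171\right)} = \sqrt{1087 + 314} = \sqrt{1401} \approx 37.43$)
$q - b{\left(7 \right)} = \sqrt{1401} - -9 = \sqrt{1401} + 9 = 9 + \sqrt{1401}$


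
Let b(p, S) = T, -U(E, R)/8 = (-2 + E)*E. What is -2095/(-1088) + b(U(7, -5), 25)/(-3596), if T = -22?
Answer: 1889389/978112 ≈ 1.9317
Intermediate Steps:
U(E, R) = -8*E*(-2 + E) (U(E, R) = -8*(-2 + E)*E = -8*E*(-2 + E))
b(p, S) = -22
-2095/(-1088) + b(U(7, -5), 25)/(-3596) = -2095/(-1088) - 22/(-3596) = -2095*(-1/1088) - 22*(-1/3596) = 2095/1088 + 11/1798 = 1889389/978112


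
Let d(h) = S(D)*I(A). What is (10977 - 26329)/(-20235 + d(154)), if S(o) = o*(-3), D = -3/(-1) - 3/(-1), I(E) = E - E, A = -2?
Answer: 808/1065 ≈ 0.75869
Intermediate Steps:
I(E) = 0
D = 6 (D = -3*(-1) - 3*(-1) = 3 + 3 = 6)
S(o) = -3*o
d(h) = 0 (d(h) = -3*6*0 = -18*0 = 0)
(10977 - 26329)/(-20235 + d(154)) = (10977 - 26329)/(-20235 + 0) = -15352/(-20235) = -15352*(-1/20235) = 808/1065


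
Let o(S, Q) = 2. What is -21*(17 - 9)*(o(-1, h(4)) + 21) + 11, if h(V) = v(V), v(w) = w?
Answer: -3853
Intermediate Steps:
h(V) = V
-21*(17 - 9)*(o(-1, h(4)) + 21) + 11 = -21*(17 - 9)*(2 + 21) + 11 = -168*23 + 11 = -21*184 + 11 = -3864 + 11 = -3853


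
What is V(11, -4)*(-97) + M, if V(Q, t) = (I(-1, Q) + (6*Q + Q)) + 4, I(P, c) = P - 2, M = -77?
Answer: -7643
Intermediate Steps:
I(P, c) = -2 + P
V(Q, t) = 1 + 7*Q (V(Q, t) = ((-2 - 1) + (6*Q + Q)) + 4 = (-3 + 7*Q) + 4 = 1 + 7*Q)
V(11, -4)*(-97) + M = (1 + 7*11)*(-97) - 77 = (1 + 77)*(-97) - 77 = 78*(-97) - 77 = -7566 - 77 = -7643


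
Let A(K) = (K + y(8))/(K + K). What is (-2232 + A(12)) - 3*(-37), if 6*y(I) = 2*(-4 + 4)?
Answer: -4241/2 ≈ -2120.5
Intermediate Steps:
y(I) = 0 (y(I) = (2*(-4 + 4))/6 = (2*0)/6 = (⅙)*0 = 0)
A(K) = ½ (A(K) = (K + 0)/(K + K) = K/((2*K)) = K*(1/(2*K)) = ½)
(-2232 + A(12)) - 3*(-37) = (-2232 + ½) - 3*(-37) = -4463/2 + 111 = -4241/2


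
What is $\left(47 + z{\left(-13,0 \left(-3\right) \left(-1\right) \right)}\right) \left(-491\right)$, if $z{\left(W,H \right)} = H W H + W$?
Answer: $-16694$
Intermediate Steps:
$z{\left(W,H \right)} = W + W H^{2}$ ($z{\left(W,H \right)} = W H^{2} + W = W + W H^{2}$)
$\left(47 + z{\left(-13,0 \left(-3\right) \left(-1\right) \right)}\right) \left(-491\right) = \left(47 - 13 \left(1 + \left(0 \left(-3\right) \left(-1\right)\right)^{2}\right)\right) \left(-491\right) = \left(47 - 13 \left(1 + \left(0 \left(-1\right)\right)^{2}\right)\right) \left(-491\right) = \left(47 - 13 \left(1 + 0^{2}\right)\right) \left(-491\right) = \left(47 - 13 \left(1 + 0\right)\right) \left(-491\right) = \left(47 - 13\right) \left(-491\right) = 34 \left(-491\right) = -16694$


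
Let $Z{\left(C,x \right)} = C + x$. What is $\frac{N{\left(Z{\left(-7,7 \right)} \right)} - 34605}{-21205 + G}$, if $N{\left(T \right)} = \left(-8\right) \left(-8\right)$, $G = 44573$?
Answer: $- \frac{34541}{23368} \approx -1.4781$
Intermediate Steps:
$N{\left(T \right)} = 64$
$\frac{N{\left(Z{\left(-7,7 \right)} \right)} - 34605}{-21205 + G} = \frac{64 - 34605}{-21205 + 44573} = - \frac{34541}{23368}$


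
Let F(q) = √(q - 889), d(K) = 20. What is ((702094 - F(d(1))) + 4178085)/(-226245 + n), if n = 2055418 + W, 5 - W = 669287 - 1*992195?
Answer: 4880179/2152086 - I*√869/2152086 ≈ 2.2677 - 1.3698e-5*I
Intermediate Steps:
F(q) = √(-889 + q)
W = 322913 (W = 5 - (669287 - 1*992195) = 5 - (669287 - 992195) = 5 - 1*(-322908) = 5 + 322908 = 322913)
n = 2378331 (n = 2055418 + 322913 = 2378331)
((702094 - F(d(1))) + 4178085)/(-226245 + n) = ((702094 - √(-889 + 20)) + 4178085)/(-226245 + 2378331) = ((702094 - √(-869)) + 4178085)/2152086 = ((702094 - I*√869) + 4178085)*(1/2152086) = (4880179 - I*√869)*(1/2152086) = 4880179/2152086 - I*√869/2152086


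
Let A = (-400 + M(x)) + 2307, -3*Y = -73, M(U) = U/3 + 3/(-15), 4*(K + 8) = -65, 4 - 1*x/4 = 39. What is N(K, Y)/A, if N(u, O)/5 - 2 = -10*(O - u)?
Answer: -72575/55804 ≈ -1.3005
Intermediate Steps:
x = -140 (x = 16 - 4*39 = 16 - 156 = -140)
K = -97/4 (K = -8 + (¼)*(-65) = -8 - 65/4 = -97/4 ≈ -24.250)
M(U) = -⅕ + U/3 (M(U) = U*(⅓) + 3*(-1/15) = U/3 - ⅕ = -⅕ + U/3)
Y = 73/3 (Y = -⅓*(-73) = 73/3 ≈ 24.333)
A = 27902/15 (A = (-400 + (-⅕ + (⅓)*(-140))) + 2307 = (-400 + (-⅕ - 140/3)) + 2307 = (-400 - 703/15) + 2307 = -6703/15 + 2307 = 27902/15 ≈ 1860.1)
N(u, O) = 10 - 50*O + 50*u (N(u, O) = 10 + 5*(-10*(O - u)) = 10 + 5*(-10*O + 10*u) = 10 + (-50*O + 50*u) = 10 - 50*O + 50*u)
N(K, Y)/A = (10 - 50*73/3 + 50*(-97/4))/(27902/15) = (10 - 3650/3 - 2425/2)*(15/27902) = -14515/6*15/27902 = -72575/55804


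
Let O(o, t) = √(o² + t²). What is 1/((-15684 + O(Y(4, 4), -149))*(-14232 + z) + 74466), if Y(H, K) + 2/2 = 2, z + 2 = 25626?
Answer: -89298831/15947121774085058 - 2848*√22202/7973560887042529 ≈ -5.6529e-9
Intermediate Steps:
z = 25624 (z = -2 + 25626 = 25624)
Y(H, K) = 1 (Y(H, K) = -1 + 2 = 1)
1/((-15684 + O(Y(4, 4), -149))*(-14232 + z) + 74466) = 1/((-15684 + √(1² + (-149)²))*(-14232 + 25624) + 74466) = 1/((-15684 + √(1 + 22201))*11392 + 74466) = 1/((-15684 + √22202)*11392 + 74466) = 1/((-178672128 + 11392*√22202) + 74466) = 1/(-178597662 + 11392*√22202)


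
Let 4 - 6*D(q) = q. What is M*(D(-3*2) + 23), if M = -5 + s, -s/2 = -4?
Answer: 74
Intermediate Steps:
s = 8 (s = -2*(-4) = 8)
D(q) = ⅔ - q/6
M = 3 (M = -5 + 8 = 3)
M*(D(-3*2) + 23) = 3*((⅔ - (-1)*2/2) + 23) = 3*((⅔ - ⅙*(-6)) + 23) = 3*((⅔ + 1) + 23) = 3*(5/3 + 23) = 3*(74/3) = 74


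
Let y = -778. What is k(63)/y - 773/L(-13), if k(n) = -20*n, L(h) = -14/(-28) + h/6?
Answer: 905241/1945 ≈ 465.42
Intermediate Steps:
L(h) = 1/2 + h/6 (L(h) = -14*(-1/28) + h*(1/6) = 1/2 + h/6)
k(63)/y - 773/L(-13) = -20*63/(-778) - 773/(1/2 + (1/6)*(-13)) = -1260*(-1/778) - 773/(1/2 - 13/6) = 630/389 - 773/(-5/3) = 630/389 - 773*(-3/5) = 630/389 + 2319/5 = 905241/1945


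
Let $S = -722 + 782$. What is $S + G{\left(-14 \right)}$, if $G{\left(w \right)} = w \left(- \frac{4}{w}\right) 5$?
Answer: $40$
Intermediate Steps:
$S = 60$
$G{\left(w \right)} = -20$ ($G{\left(w \right)} = \left(-4\right) 5 = -20$)
$S + G{\left(-14 \right)} = 60 - 20 = 40$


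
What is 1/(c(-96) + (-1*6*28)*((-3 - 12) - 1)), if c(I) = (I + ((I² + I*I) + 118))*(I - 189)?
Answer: -1/5256702 ≈ -1.9023e-7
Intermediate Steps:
c(I) = (-189 + I)*(118 + I + 2*I²) (c(I) = (I + ((I² + I²) + 118))*(-189 + I) = (I + (2*I² + 118))*(-189 + I) = (I + (118 + 2*I²))*(-189 + I) = (118 + I + 2*I²)*(-189 + I) = (-189 + I)*(118 + I + 2*I²))
1/(c(-96) + (-1*6*28)*((-3 - 12) - 1)) = 1/((-22302 - 377*(-96)² - 71*(-96) + 2*(-96)³) + (-1*6*28)*((-3 - 12) - 1)) = 1/((-22302 - 377*9216 + 6816 + 2*(-884736)) + (-6*28)*(-15 - 1)) = 1/((-22302 - 3474432 + 6816 - 1769472) - 168*(-16)) = 1/(-5259390 + 2688) = 1/(-5256702) = -1/5256702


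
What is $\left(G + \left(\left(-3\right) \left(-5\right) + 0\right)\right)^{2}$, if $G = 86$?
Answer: $10201$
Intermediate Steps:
$\left(G + \left(\left(-3\right) \left(-5\right) + 0\right)\right)^{2} = \left(86 + \left(\left(-3\right) \left(-5\right) + 0\right)\right)^{2} = \left(86 + \left(15 + 0\right)\right)^{2} = \left(86 + 15\right)^{2} = 101^{2} = 10201$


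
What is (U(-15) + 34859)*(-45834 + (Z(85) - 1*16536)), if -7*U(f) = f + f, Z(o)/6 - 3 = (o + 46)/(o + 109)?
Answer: -1475911297293/679 ≈ -2.1737e+9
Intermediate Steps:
Z(o) = 18 + 6*(46 + o)/(109 + o) (Z(o) = 18 + 6*((o + 46)/(o + 109)) = 18 + 6*((46 + o)/(109 + o)) = 18 + 6*(46 + o)/(109 + o))
U(f) = -2*f/7 (U(f) = -(f + f)/7 = -2*f/7)
(U(-15) + 34859)*(-45834 + (Z(85) - 1*16536)) = (-2/7*(-15) + 34859)*(-45834 + (6*(373 + 4*85)/(109 + 85) - 1*16536)) = (30/7 + 34859)*(-45834 + (6*(373 + 340)/194 - 16536)) = 244043*(-45834 + (6*(1/194)*713 - 16536))/7 = 244043*(-45834 + (2139/97 - 16536))/7 = 244043*(-45834 - 1601853/97)/7 = (244043/7)*(-6047751/97) = -1475911297293/679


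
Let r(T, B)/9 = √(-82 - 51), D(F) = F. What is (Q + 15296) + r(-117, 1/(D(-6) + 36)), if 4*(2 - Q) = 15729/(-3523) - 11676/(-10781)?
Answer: 2324290123697/151925852 + 9*I*√133 ≈ 15299.0 + 103.79*I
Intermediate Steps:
r(T, B) = 9*I*√133 (r(T, B) = 9*√(-82 - 51) = 9*√(-133) = 9*(I*√133) = 9*I*√133)
Q = 432291505/151925852 (Q = 2 - (15729/(-3523) - 11676/(-10781))/4 = 2 - (15729*(-1/3523) - 11676*(-1/10781))/4 = 2 - (-15729/3523 + 11676/10781)/4 = 2 - ¼*(-128439801/37981463) = 2 + 128439801/151925852 = 432291505/151925852 ≈ 2.8454)
(Q + 15296) + r(-117, 1/(D(-6) + 36)) = (432291505/151925852 + 15296) + 9*I*√133 = 2324290123697/151925852 + 9*I*√133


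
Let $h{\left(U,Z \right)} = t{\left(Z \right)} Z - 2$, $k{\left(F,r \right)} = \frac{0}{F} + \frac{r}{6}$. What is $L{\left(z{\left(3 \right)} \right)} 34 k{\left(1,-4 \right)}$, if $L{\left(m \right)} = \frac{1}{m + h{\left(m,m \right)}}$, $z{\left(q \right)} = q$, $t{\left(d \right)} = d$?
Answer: $- \frac{34}{15} \approx -2.2667$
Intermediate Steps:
$k{\left(F,r \right)} = \frac{r}{6}$ ($k{\left(F,r \right)} = 0 + r \frac{1}{6} = 0 + \frac{r}{6} = \frac{r}{6}$)
$h{\left(U,Z \right)} = -2 + Z^{2}$ ($h{\left(U,Z \right)} = Z Z - 2 = Z^{2} - 2 = -2 + Z^{2}$)
$L{\left(m \right)} = \frac{1}{-2 + m + m^{2}}$ ($L{\left(m \right)} = \frac{1}{m + \left(-2 + m^{2}\right)} = \frac{1}{-2 + m + m^{2}}$)
$L{\left(z{\left(3 \right)} \right)} 34 k{\left(1,-4 \right)} = \frac{1}{-2 + 3 + 3^{2}} \cdot 34 \cdot \frac{1}{6} \left(-4\right) = \frac{1}{-2 + 3 + 9} \cdot 34 \left(- \frac{2}{3}\right) = \frac{1}{10} \cdot 34 \left(- \frac{2}{3}\right) = \frac{17}{5} \left(- \frac{2}{3}\right) = - \frac{34}{15}$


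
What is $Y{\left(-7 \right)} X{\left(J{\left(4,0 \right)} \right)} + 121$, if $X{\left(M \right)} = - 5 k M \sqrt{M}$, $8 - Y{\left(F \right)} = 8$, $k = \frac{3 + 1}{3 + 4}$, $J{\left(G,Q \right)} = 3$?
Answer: $121$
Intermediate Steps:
$k = \frac{4}{7} \approx 0.57143$
$Y{\left(F \right)} = 0$ ($Y{\left(F \right)} = 8 - 8 = 0$)
$X{\left(M \right)} = - \frac{20 M^{\frac{3}{2}}}{7}$ ($X{\left(M \right)} = \left(-5\right) \frac{4}{7} M \sqrt{M} = - \frac{20 M}{7} \sqrt{M} = - \frac{20 M^{\frac{3}{2}}}{7}$)
$Y{\left(-7 \right)} X{\left(J{\left(4,0 \right)} \right)} + 121 = 0 \left(- \frac{20 \cdot 3^{\frac{3}{2}}}{7}\right) + 121 = 0 \left(- \frac{20 \cdot 3 \sqrt{3}}{7}\right) + 121 = 0 \left(- \frac{60 \sqrt{3}}{7}\right) + 121 = 0 + 121 = 121$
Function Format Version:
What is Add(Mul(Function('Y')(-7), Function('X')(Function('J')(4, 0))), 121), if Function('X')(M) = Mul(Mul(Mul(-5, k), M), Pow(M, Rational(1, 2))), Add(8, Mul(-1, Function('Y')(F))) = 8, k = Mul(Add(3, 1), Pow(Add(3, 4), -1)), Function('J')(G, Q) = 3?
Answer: 121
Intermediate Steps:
k = Rational(4, 7) (k = Mul(4, Pow(7, -1)) = Mul(4, Rational(1, 7)) = Rational(4, 7) ≈ 0.57143)
Function('Y')(F) = 0 (Function('Y')(F) = Add(8, Mul(-1, 8)) = Add(8, -8) = 0)
Function('X')(M) = Mul(Rational(-20, 7), Pow(M, Rational(3, 2))) (Function('X')(M) = Mul(Mul(Mul(-5, Rational(4, 7)), M), Pow(M, Rational(1, 2))) = Mul(Mul(Rational(-20, 7), M), Pow(M, Rational(1, 2))) = Mul(Rational(-20, 7), Pow(M, Rational(3, 2))))
Add(Mul(Function('Y')(-7), Function('X')(Function('J')(4, 0))), 121) = Add(Mul(0, Mul(Rational(-20, 7), Pow(3, Rational(3, 2)))), 121) = Add(Mul(0, Mul(Rational(-20, 7), Mul(3, Pow(3, Rational(1, 2))))), 121) = Add(Mul(0, Mul(Rational(-60, 7), Pow(3, Rational(1, 2)))), 121) = Add(0, 121) = 121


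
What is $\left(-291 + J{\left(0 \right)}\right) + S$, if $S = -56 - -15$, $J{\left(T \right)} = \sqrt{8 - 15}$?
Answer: $-332 + i \sqrt{7} \approx -332.0 + 2.6458 i$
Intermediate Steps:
$J{\left(T \right)} = i \sqrt{7}$ ($J{\left(T \right)} = \sqrt{8 - 15} = \sqrt{-7} = i \sqrt{7}$)
$S = -41$ ($S = -56 + 15 = -41$)
$\left(-291 + J{\left(0 \right)}\right) + S = \left(-291 + i \sqrt{7}\right) - 41 = -332 + i \sqrt{7}$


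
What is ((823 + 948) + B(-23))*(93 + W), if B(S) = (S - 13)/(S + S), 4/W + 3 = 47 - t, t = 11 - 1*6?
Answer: 147966881/897 ≈ 1.6496e+5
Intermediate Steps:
t = 5 (t = 11 - 6 = 5)
W = 4/39 (W = 4/(-3 + (47 - 1*5)) = 4/(-3 + (47 - 5)) = 4/(-3 + 42) = 4/39 ≈ 0.10256)
B(S) = (-13 + S)/(2*S) (B(S) = (-13 + S)/((2*S)) = (-13 + S)*(1/(2*S)) = (-13 + S)/(2*S))
((823 + 948) + B(-23))*(93 + W) = ((823 + 948) + (1/2)*(-13 - 23)/(-23))*(93 + 4/39) = (1771 + (1/2)*(-1/23)*(-36))*(3631/39) = (1771 + 18/23)*(3631/39) = (40751/23)*(3631/39) = 147966881/897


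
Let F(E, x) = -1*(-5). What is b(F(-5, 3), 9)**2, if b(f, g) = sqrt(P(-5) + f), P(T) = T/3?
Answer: 10/3 ≈ 3.3333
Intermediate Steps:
F(E, x) = 5
P(T) = T/3 (P(T) = T*(1/3) = T/3)
b(f, g) = sqrt(-5/3 + f) (b(f, g) = sqrt((1/3)*(-5) + f) = sqrt(-5/3 + f))
b(F(-5, 3), 9)**2 = (sqrt(-15 + 9*5)/3)**2 = (sqrt(-15 + 45)/3)**2 = (sqrt(30)/3)**2 = 10/3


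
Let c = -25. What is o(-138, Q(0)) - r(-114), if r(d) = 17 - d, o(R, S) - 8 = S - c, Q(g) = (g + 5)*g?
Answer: -98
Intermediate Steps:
Q(g) = g*(5 + g) (Q(g) = (5 + g)*g = g*(5 + g))
o(R, S) = 33 + S (o(R, S) = 8 + (S - 1*(-25)) = 8 + (S + 25) = 8 + (25 + S) = 33 + S)
o(-138, Q(0)) - r(-114) = (33 + 0*(5 + 0)) - (17 - 1*(-114)) = (33 + 0*5) - (17 + 114) = (33 + 0) - 1*131 = 33 - 131 = -98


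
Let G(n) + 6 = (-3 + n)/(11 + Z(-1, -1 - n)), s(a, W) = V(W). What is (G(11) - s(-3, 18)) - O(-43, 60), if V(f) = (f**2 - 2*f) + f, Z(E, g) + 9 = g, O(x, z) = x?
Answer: -1349/5 ≈ -269.80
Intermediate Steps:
Z(E, g) = -9 + g
V(f) = f**2 - f
s(a, W) = W*(-1 + W)
G(n) = -6 + (-3 + n)/(1 - n) (G(n) = -6 + (-3 + n)/(11 + (-9 + (-1 - n))) = -6 + (-3 + n)/(11 + (-10 - n)) = -6 + (-3 + n)/(1 - n))
(G(11) - s(-3, 18)) - O(-43, 60) = ((9 - 7*11)/(-1 + 11) - 18*(-1 + 18)) - 1*(-43) = ((9 - 77)/10 - 18*17) + 43 = ((1/10)*(-68) - 1*306) + 43 = (-34/5 - 306) + 43 = -1564/5 + 43 = -1349/5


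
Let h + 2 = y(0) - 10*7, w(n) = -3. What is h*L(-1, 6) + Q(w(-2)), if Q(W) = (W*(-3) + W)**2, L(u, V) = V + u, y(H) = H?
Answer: -324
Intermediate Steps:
h = -72 (h = -2 + (0 - 10*7) = -2 + (0 - 70) = -2 - 70 = -72)
Q(W) = 4*W**2 (Q(W) = (-3*W + W)**2 = (-2*W)**2 = 4*W**2)
h*L(-1, 6) + Q(w(-2)) = -72*(6 - 1) + 4*(-3)**2 = -72*5 + 4*9 = -360 + 36 = -324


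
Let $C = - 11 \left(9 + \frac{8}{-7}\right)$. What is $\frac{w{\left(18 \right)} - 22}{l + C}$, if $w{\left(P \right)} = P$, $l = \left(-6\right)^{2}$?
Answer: $\frac{28}{353} \approx 0.07932$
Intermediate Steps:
$l = 36$
$C = - \frac{605}{7}$ ($C = - 11 \left(9 + 8 \left(- \frac{1}{7}\right)\right) = - 11 \left(9 - \frac{8}{7}\right) = \left(-11\right) \frac{55}{7} = - \frac{605}{7} \approx -86.429$)
$\frac{w{\left(18 \right)} - 22}{l + C} = \frac{18 - 22}{36 - \frac{605}{7}} = - \frac{4}{- \frac{353}{7}} = \left(-4\right) \left(- \frac{7}{353}\right) = \frac{28}{353}$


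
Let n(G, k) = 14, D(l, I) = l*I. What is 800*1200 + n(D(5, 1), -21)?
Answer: 960014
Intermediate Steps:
D(l, I) = I*l
800*1200 + n(D(5, 1), -21) = 800*1200 + 14 = 960000 + 14 = 960014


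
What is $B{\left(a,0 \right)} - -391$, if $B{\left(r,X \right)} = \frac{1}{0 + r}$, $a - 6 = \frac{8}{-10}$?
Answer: $\frac{10171}{26} \approx 391.19$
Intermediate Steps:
$a = \frac{26}{5}$ ($a = 6 + \frac{8}{-10} = 6 + 8 \left(- \frac{1}{10}\right) = 6 - \frac{4}{5} = \frac{26}{5} \approx 5.2$)
$B{\left(r,X \right)} = \frac{1}{r}$
$B{\left(a,0 \right)} - -391 = \frac{1}{\frac{26}{5}} - -391 = \frac{5}{26} + 391 = \frac{10171}{26}$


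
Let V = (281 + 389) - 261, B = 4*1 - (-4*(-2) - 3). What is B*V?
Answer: -409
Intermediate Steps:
B = -1 (B = 4 - (8 - 3) = 4 - 1*5 = 4 - 5 = -1)
V = 409 (V = 670 - 261 = 409)
B*V = -1*409 = -409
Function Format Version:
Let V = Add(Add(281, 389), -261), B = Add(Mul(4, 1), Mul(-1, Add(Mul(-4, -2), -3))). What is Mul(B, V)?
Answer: -409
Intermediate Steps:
B = -1 (B = Add(4, Mul(-1, Add(8, -3))) = Add(4, Mul(-1, 5)) = Add(4, -5) = -1)
V = 409 (V = Add(670, -261) = 409)
Mul(B, V) = Mul(-1, 409) = -409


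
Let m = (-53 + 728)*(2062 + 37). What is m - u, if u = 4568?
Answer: 1412257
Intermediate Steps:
m = 1416825 (m = 675*2099 = 1416825)
m - u = 1416825 - 1*4568 = 1416825 - 4568 = 1412257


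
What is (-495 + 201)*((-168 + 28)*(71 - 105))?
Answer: -1399440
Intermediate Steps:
(-495 + 201)*((-168 + 28)*(71 - 105)) = -(-41160)*(-34) = -294*4760 = -1399440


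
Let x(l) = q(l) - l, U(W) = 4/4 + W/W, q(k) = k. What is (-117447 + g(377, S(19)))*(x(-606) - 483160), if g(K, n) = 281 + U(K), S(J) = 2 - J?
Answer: 56608958240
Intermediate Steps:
U(W) = 2 (U(W) = 4*(1/4) + 1 = 1 + 1 = 2)
x(l) = 0 (x(l) = l - l = 0)
g(K, n) = 283 (g(K, n) = 281 + 2 = 283)
(-117447 + g(377, S(19)))*(x(-606) - 483160) = (-117447 + 283)*(0 - 483160) = -117164*(-483160) = 56608958240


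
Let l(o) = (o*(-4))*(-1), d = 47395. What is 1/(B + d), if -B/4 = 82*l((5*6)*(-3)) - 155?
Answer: 1/166095 ≈ 6.0207e-6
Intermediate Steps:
l(o) = 4*o (l(o) = -4*o*(-1) = 4*o)
B = 118700 (B = -4*(82*(4*((5*6)*(-3))) - 155) = -4*(82*(4*(30*(-3))) - 155) = -4*(82*(4*(-90)) - 155) = -4*(82*(-360) - 155) = -4*(-29520 - 155) = -4*(-29675) = 118700)
1/(B + d) = 1/(118700 + 47395) = 1/166095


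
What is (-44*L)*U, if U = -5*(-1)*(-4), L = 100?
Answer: 88000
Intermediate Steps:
U = -20 (U = 5*(-4) = -20)
(-44*L)*U = -44*100*(-20) = -4400*(-20) = 88000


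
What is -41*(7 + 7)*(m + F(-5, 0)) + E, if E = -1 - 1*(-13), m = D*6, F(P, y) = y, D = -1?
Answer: 3456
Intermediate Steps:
m = -6 (m = -1*6 = -6)
E = 12 (E = -1 + 13 = 12)
-41*(7 + 7)*(m + F(-5, 0)) + E = -41*(7 + 7)*(-6 + 0) + 12 = -574*(-6) + 12 = -41*(-84) + 12 = 3444 + 12 = 3456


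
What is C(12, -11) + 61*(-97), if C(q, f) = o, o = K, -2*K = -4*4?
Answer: -5909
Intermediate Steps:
K = 8 (K = -(-2)*4 = -1/2*(-16) = 8)
o = 8
C(q, f) = 8
C(12, -11) + 61*(-97) = 8 + 61*(-97) = 8 - 5917 = -5909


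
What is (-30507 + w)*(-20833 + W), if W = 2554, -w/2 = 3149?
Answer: 672758595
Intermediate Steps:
w = -6298 (w = -2*3149 = -6298)
(-30507 + w)*(-20833 + W) = (-30507 - 6298)*(-20833 + 2554) = -36805*(-18279) = 672758595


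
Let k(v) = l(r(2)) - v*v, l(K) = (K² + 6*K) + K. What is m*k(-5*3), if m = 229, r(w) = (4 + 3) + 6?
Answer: 8015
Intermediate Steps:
r(w) = 13 (r(w) = 7 + 6 = 13)
l(K) = K² + 7*K
k(v) = 260 - v² (k(v) = 13*(7 + 13) - v*v = 13*20 - v² = 260 - v²)
m*k(-5*3) = 229*(260 - (-5*3)²) = 229*(260 - 1*(-15)²) = 229*(260 - 1*225) = 229*(260 - 225) = 229*35 = 8015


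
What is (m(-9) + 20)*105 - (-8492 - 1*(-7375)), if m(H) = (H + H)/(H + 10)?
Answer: 1327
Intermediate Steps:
m(H) = 2*H/(10 + H) (m(H) = (2*H)/(10 + H) = 2*H/(10 + H))
(m(-9) + 20)*105 - (-8492 - 1*(-7375)) = (2*(-9)/(10 - 9) + 20)*105 - (-8492 - 1*(-7375)) = (2*(-9)/1 + 20)*105 - (-8492 + 7375) = (2*(-9)*1 + 20)*105 - 1*(-1117) = (-18 + 20)*105 + 1117 = 2*105 + 1117 = 210 + 1117 = 1327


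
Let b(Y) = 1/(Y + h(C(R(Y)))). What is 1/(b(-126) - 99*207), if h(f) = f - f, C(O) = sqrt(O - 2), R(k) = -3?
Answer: -126/2582119 ≈ -4.8797e-5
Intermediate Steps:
C(O) = sqrt(-2 + O)
h(f) = 0
b(Y) = 1/Y (b(Y) = 1/(Y + 0) = 1/Y)
1/(b(-126) - 99*207) = 1/(1/(-126) - 99*207) = 1/(-1/126 - 20493) = 1/(-2582119/126) = -126/2582119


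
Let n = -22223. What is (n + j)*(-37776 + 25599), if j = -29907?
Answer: 634787010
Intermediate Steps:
(n + j)*(-37776 + 25599) = (-22223 - 29907)*(-37776 + 25599) = -52130*(-12177) = 634787010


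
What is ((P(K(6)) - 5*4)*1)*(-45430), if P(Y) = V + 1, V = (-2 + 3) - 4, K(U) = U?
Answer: 999460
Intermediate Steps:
V = -3 (V = 1 - 4 = -3)
P(Y) = -2 (P(Y) = -3 + 1 = -2)
((P(K(6)) - 5*4)*1)*(-45430) = ((-2 - 5*4)*1)*(-45430) = ((-2 - 20)*1)*(-45430) = -22*1*(-45430) = -22*(-45430) = 999460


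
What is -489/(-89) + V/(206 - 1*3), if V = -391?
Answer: 64468/18067 ≈ 3.5683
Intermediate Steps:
-489/(-89) + V/(206 - 1*3) = -489/(-89) - 391/(206 - 1*3) = -489*(-1/89) - 391/(206 - 3) = 489/89 - 391/203 = 64468/18067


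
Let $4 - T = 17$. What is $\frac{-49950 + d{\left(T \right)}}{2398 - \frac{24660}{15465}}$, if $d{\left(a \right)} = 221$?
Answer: $- \frac{51270599}{2470694} \approx -20.751$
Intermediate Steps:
$T = -13$ ($T = 4 - 17 = -13$)
$\frac{-49950 + d{\left(T \right)}}{2398 - \frac{24660}{15465}} = \frac{-49950 + 221}{2398 - \frac{24660}{15465}} = - \frac{49729}{2398 - \frac{1644}{1031}} = - \frac{49729}{\frac{2470694}{1031}} = \left(-49729\right) \frac{1031}{2470694} = - \frac{51270599}{2470694}$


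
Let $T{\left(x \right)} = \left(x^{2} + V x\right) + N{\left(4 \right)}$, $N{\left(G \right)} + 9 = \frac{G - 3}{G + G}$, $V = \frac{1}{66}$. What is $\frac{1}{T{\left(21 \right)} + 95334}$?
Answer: $\frac{88}{8427447} \approx 1.0442 \cdot 10^{-5}$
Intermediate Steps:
$V = \frac{1}{66} \approx 0.015152$
$N{\left(G \right)} = -9 + \frac{-3 + G}{2 G}$ ($N{\left(G \right)} = -9 + \frac{G - 3}{G + G} = -9 + \frac{-3 + G}{2 G}$)
$T{\left(x \right)} = - \frac{71}{8} + x^{2} + \frac{x}{66}$ ($T{\left(x \right)} = \left(x^{2} + \frac{x}{66}\right) + \frac{-3 - 68}{2 \cdot 4} = \left(x^{2} + \frac{x}{66}\right) + \frac{1}{2} \cdot \frac{1}{4} \left(-3 - 68\right) = \left(x^{2} + \frac{x}{66}\right) + \frac{1}{2} \cdot \frac{1}{4} \left(-71\right) = \left(x^{2} + \frac{x}{66}\right) - \frac{71}{8} = - \frac{71}{8} + x^{2} + \frac{x}{66}$)
$\frac{1}{T{\left(21 \right)} + 95334} = \frac{1}{\left(- \frac{71}{8} + 21^{2} + \frac{1}{66} \cdot 21\right) + 95334} = \frac{1}{\left(- \frac{71}{8} + 441 + \frac{7}{22}\right) + 95334} = \frac{1}{\frac{38055}{88} + 95334} = \frac{1}{\frac{8427447}{88}} = \frac{88}{8427447}$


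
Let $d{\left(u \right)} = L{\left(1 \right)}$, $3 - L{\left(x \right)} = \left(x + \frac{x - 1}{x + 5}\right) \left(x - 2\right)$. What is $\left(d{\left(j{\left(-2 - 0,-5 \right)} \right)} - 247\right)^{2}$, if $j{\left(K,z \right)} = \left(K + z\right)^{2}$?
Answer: $59049$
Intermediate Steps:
$L{\left(x \right)} = 3 - \left(-2 + x\right) \left(x + \frac{-1 + x}{5 + x}\right)$ ($L{\left(x \right)} = 3 - \left(x + \frac{x - 1}{x + 5}\right) \left(x - 2\right) = 3 - \left(x + \frac{-1 + x}{5 + x}\right) \left(-2 + x\right) = 3 - \left(-2 + x\right) \left(x + \frac{-1 + x}{5 + x}\right)$)
$d{\left(u \right)} = 4$ ($d{\left(u \right)} = \frac{13 - 1^{3} - 4 \cdot 1^{2} + 16 \cdot 1}{5 + 1} = \frac{13 - 1 - 4 + 16}{6} = \frac{1}{6} \cdot 24 = 4$)
$\left(d{\left(j{\left(-2 - 0,-5 \right)} \right)} - 247\right)^{2} = \left(4 - 247\right)^{2} = \left(-243\right)^{2} = 59049$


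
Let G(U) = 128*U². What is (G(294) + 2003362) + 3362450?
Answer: 16429620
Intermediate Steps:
(G(294) + 2003362) + 3362450 = (128*294² + 2003362) + 3362450 = (128*86436 + 2003362) + 3362450 = (11063808 + 2003362) + 3362450 = 13067170 + 3362450 = 16429620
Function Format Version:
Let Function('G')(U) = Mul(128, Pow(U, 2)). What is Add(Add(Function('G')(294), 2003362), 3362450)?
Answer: 16429620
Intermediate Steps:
Add(Add(Function('G')(294), 2003362), 3362450) = Add(Add(Mul(128, Pow(294, 2)), 2003362), 3362450) = Add(Add(Mul(128, 86436), 2003362), 3362450) = Add(Add(11063808, 2003362), 3362450) = Add(13067170, 3362450) = 16429620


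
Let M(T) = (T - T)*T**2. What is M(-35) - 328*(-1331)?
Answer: 436568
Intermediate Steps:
M(T) = 0 (M(T) = 0*T**2 = 0)
M(-35) - 328*(-1331) = 0 - 328*(-1331) = 0 + 436568 = 436568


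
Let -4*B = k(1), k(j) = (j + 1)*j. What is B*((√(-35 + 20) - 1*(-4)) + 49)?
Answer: -53/2 - I*√15/2 ≈ -26.5 - 1.9365*I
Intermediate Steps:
k(j) = j*(1 + j) (k(j) = (1 + j)*j = j*(1 + j))
B = -½ (B = -(1 + 1)/4 = -2/4 = -¼*2 = -½ ≈ -0.50000)
B*((√(-35 + 20) - 1*(-4)) + 49) = -((√(-35 + 20) - 1*(-4)) + 49)/2 = -((√(-15) + 4) + 49)/2 = -((I*√15 + 4) + 49)/2 = -((4 + I*√15) + 49)/2 = -(53 + I*√15)/2 = -53/2 - I*√15/2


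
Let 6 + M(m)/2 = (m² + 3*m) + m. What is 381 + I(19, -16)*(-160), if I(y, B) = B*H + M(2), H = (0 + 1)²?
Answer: 1021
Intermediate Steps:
H = 1 (H = 1² = 1)
M(m) = -12 + 2*m² + 8*m (M(m) = -12 + 2*((m² + 3*m) + m) = -12 + 2*(m² + 4*m) = -12 + (2*m² + 8*m) = -12 + 2*m² + 8*m)
I(y, B) = 12 + B (I(y, B) = B*1 + (-12 + 2*2² + 8*2) = B + (-12 + 2*4 + 16) = B + (-12 + 8 + 16) = B + 12 = 12 + B)
381 + I(19, -16)*(-160) = 381 + (12 - 16)*(-160) = 381 - 4*(-160) = 381 + 640 = 1021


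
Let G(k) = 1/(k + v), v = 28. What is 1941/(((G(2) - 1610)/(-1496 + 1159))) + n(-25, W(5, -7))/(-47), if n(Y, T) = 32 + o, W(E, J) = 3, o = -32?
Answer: 19623510/48299 ≈ 406.29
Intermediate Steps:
G(k) = 1/(28 + k) (G(k) = 1/(k + 28) = 1/(28 + k))
n(Y, T) = 0 (n(Y, T) = 32 - 32 = 0)
1941/(((G(2) - 1610)/(-1496 + 1159))) + n(-25, W(5, -7))/(-47) = 1941/(((1/(28 + 2) - 1610)/(-1496 + 1159))) + 0/(-47) = 1941/(((1/30 - 1610)/(-337))) + 0*(-1/47) = 1941/(((1/30 - 1610)*(-1/337))) + 0 = 1941/((-48299/30*(-1/337))) + 0 = 1941/(48299/10110) + 0 = 1941*(10110/48299) + 0 = 19623510/48299 + 0 = 19623510/48299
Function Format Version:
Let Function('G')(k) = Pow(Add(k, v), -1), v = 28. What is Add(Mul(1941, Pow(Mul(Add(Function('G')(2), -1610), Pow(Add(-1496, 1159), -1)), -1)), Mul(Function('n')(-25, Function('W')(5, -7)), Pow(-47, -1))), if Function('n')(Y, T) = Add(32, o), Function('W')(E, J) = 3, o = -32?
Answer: Rational(19623510, 48299) ≈ 406.29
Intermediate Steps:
Function('G')(k) = Pow(Add(28, k), -1) (Function('G')(k) = Pow(Add(k, 28), -1) = Pow(Add(28, k), -1))
Function('n')(Y, T) = 0 (Function('n')(Y, T) = Add(32, -32) = 0)
Add(Mul(1941, Pow(Mul(Add(Function('G')(2), -1610), Pow(Add(-1496, 1159), -1)), -1)), Mul(Function('n')(-25, Function('W')(5, -7)), Pow(-47, -1))) = Add(Mul(1941, Pow(Mul(Add(Pow(Add(28, 2), -1), -1610), Pow(Add(-1496, 1159), -1)), -1)), Mul(0, Pow(-47, -1))) = Add(Mul(1941, Pow(Mul(Add(Pow(30, -1), -1610), Pow(-337, -1)), -1)), Mul(0, Rational(-1, 47))) = Add(Mul(1941, Pow(Mul(Add(Rational(1, 30), -1610), Rational(-1, 337)), -1)), 0) = Add(Mul(1941, Pow(Mul(Rational(-48299, 30), Rational(-1, 337)), -1)), 0) = Add(Mul(1941, Pow(Rational(48299, 10110), -1)), 0) = Add(Mul(1941, Rational(10110, 48299)), 0) = Add(Rational(19623510, 48299), 0) = Rational(19623510, 48299)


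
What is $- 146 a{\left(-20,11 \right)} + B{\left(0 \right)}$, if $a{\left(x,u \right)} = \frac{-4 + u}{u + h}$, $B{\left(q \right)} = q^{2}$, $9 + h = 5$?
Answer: $-146$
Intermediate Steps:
$h = -4$ ($h = -9 + 5 = -4$)
$a{\left(x,u \right)} = 1$ ($a{\left(x,u \right)} = \frac{-4 + u}{u - 4} = \frac{-4 + u}{-4 + u} = 1$)
$- 146 a{\left(-20,11 \right)} + B{\left(0 \right)} = \left(-146\right) 1 + 0^{2} = -146 + 0 = -146$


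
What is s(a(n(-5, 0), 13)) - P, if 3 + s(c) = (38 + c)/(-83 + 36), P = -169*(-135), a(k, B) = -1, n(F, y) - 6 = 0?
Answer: -1072483/47 ≈ -22819.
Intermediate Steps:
n(F, y) = 6 (n(F, y) = 6 + 0 = 6)
P = 22815
s(c) = -179/47 - c/47 (s(c) = -3 + (38 + c)/(-83 + 36) = -3 + (38 + c)/(-47) = -3 + (38 + c)*(-1/47) = -3 + (-38/47 - c/47) = -179/47 - c/47)
s(a(n(-5, 0), 13)) - P = (-179/47 - 1/47*(-1)) - 1*22815 = (-179/47 + 1/47) - 22815 = -178/47 - 22815 = -1072483/47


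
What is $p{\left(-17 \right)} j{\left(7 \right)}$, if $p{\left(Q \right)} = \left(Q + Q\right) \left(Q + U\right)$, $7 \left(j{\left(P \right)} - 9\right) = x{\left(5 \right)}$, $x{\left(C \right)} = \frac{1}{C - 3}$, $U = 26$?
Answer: $- \frac{19431}{7} \approx -2775.9$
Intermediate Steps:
$x{\left(C \right)} = \frac{1}{-3 + C}$
$j{\left(P \right)} = \frac{127}{14}$ ($j{\left(P \right)} = 9 + \frac{1}{7 \left(-3 + 5\right)} = 9 + \frac{1}{7 \cdot 2} = 9 + \frac{1}{7} \cdot \frac{1}{2} = 9 + \frac{1}{14} = \frac{127}{14}$)
$p{\left(Q \right)} = 2 Q \left(26 + Q\right)$ ($p{\left(Q \right)} = \left(Q + Q\right) \left(Q + 26\right) = 2 Q \left(26 + Q\right)$)
$p{\left(-17 \right)} j{\left(7 \right)} = 2 \left(-17\right) \left(26 - 17\right) \frac{127}{14} = 2 \left(-17\right) 9 \cdot \frac{127}{14} = \left(-306\right) \frac{127}{14} = - \frac{19431}{7}$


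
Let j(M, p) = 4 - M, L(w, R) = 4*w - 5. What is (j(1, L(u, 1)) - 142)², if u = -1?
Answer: 19321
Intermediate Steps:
L(w, R) = -5 + 4*w
(j(1, L(u, 1)) - 142)² = ((4 - 1*1) - 142)² = ((4 - 1) - 142)² = (3 - 142)² = (-139)² = 19321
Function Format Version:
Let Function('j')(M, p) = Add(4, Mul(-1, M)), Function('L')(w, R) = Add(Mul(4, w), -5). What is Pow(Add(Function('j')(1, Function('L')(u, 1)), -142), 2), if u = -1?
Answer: 19321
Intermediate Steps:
Function('L')(w, R) = Add(-5, Mul(4, w))
Pow(Add(Function('j')(1, Function('L')(u, 1)), -142), 2) = Pow(Add(Add(4, Mul(-1, 1)), -142), 2) = Pow(Add(Add(4, -1), -142), 2) = Pow(Add(3, -142), 2) = Pow(-139, 2) = 19321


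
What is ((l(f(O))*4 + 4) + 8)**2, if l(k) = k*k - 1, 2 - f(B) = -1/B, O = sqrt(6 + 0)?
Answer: 5860/9 + 1184*sqrt(6)/9 ≈ 973.36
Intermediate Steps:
O = sqrt(6) ≈ 2.4495
f(B) = 2 + 1/B (f(B) = 2 - (-1)/B = 2 + 1/B)
l(k) = -1 + k**2 (l(k) = k**2 - 1 = -1 + k**2)
((l(f(O))*4 + 4) + 8)**2 = (((-1 + (2 + 1/(sqrt(6)))**2)*4 + 4) + 8)**2 = (((-1 + (2 + sqrt(6)/6)**2)*4 + 4) + 8)**2 = (((-4 + 4*(2 + sqrt(6)/6)**2) + 4) + 8)**2 = (4*(2 + sqrt(6)/6)**2 + 8)**2 = (8 + 4*(2 + sqrt(6)/6)**2)**2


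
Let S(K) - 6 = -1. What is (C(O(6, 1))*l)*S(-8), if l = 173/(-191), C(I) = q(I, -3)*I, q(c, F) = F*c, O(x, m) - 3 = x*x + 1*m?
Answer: 4152000/191 ≈ 21738.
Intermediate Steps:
O(x, m) = 3 + m + x**2 (O(x, m) = 3 + (x*x + 1*m) = 3 + (x**2 + m) = 3 + (m + x**2) = 3 + m + x**2)
S(K) = 5 (S(K) = 6 - 1 = 5)
C(I) = -3*I**2 (C(I) = (-3*I)*I = -3*I**2)
l = -173/191 (l = 173*(-1/191) = -173/191 ≈ -0.90576)
(C(O(6, 1))*l)*S(-8) = (-3*(3 + 1 + 6**2)**2*(-173/191))*5 = (-3*(3 + 1 + 36)**2*(-173/191))*5 = (-3*40**2*(-173/191))*5 = (-3*1600*(-173/191))*5 = -4800*(-173/191)*5 = (830400/191)*5 = 4152000/191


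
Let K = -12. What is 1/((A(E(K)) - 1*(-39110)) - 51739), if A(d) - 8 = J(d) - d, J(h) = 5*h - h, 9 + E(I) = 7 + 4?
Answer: -1/12615 ≈ -7.9271e-5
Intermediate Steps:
E(I) = 2 (E(I) = -9 + (7 + 4) = -9 + 11 = 2)
J(h) = 4*h
A(d) = 8 + 3*d (A(d) = 8 + (4*d - d) = 8 + 3*d)
1/((A(E(K)) - 1*(-39110)) - 51739) = 1/(((8 + 3*2) - 1*(-39110)) - 51739) = 1/(((8 + 6) + 39110) - 51739) = 1/((14 + 39110) - 51739) = 1/(39124 - 51739) = 1/(-12615) = -1/12615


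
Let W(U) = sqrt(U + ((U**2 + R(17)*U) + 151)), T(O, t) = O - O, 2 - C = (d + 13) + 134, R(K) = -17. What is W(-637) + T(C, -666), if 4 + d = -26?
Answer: 4*sqrt(26007) ≈ 645.07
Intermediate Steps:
d = -30 (d = -4 - 26 = -30)
C = -115 (C = 2 - ((-30 + 13) + 134) = 2 - (-17 + 134) = 2 - 1*117 = 2 - 117 = -115)
T(O, t) = 0
W(U) = sqrt(151 + U**2 - 16*U) (W(U) = sqrt(U + ((U**2 - 17*U) + 151)) = sqrt(U + (151 + U**2 - 17*U)) = sqrt(151 + U**2 - 16*U))
W(-637) + T(C, -666) = sqrt(151 + (-637)**2 - 16*(-637)) + 0 = sqrt(151 + 405769 + 10192) + 0 = sqrt(416112) + 0 = 4*sqrt(26007) + 0 = 4*sqrt(26007)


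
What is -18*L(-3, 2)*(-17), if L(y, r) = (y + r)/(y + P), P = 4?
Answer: -306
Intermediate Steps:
L(y, r) = (r + y)/(4 + y) (L(y, r) = (y + r)/(y + 4) = (r + y)/(4 + y))
-18*L(-3, 2)*(-17) = -18*(2 - 3)/(4 - 3)*(-17) = -18*(-1)/1*(-17) = -18*(-1)*(-17) = 18*(-17) = -306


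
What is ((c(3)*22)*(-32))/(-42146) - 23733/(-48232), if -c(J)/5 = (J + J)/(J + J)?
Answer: 415237189/1016392936 ≈ 0.40854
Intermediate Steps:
c(J) = -5 (c(J) = -5*(J + J)/(J + J) = -5*2*J/(2*J) = -5*2*J*1/(2*J) = -5*1 = -5)
((c(3)*22)*(-32))/(-42146) - 23733/(-48232) = (-5*22*(-32))/(-42146) - 23733/(-48232) = -110*(-32)*(-1/42146) - 23733*(-1/48232) = 3520*(-1/42146) + 23733/48232 = -1760/21073 + 23733/48232 = 415237189/1016392936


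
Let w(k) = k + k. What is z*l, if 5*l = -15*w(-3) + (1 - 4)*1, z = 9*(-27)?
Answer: -21141/5 ≈ -4228.2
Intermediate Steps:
z = -243
w(k) = 2*k
l = 87/5 (l = (-30*(-3) + (1 - 4)*1)/5 = (-15*(-6) - 3*1)/5 = (90 - 3)/5 = (⅕)*87 = 87/5 ≈ 17.400)
z*l = -243*87/5 = -21141/5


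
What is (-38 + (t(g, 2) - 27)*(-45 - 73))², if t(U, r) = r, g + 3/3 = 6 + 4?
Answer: 8479744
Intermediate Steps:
g = 9 (g = -1 + (6 + 4) = -1 + 10 = 9)
(-38 + (t(g, 2) - 27)*(-45 - 73))² = (-38 + (2 - 27)*(-45 - 73))² = (-38 - 25*(-118))² = (-38 + 2950)² = 2912² = 8479744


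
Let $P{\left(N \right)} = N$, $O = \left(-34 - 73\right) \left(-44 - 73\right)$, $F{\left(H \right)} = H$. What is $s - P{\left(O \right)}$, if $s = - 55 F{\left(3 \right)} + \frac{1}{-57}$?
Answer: $- \frac{722989}{57} \approx -12684.0$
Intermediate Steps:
$O = 12519$ ($O = \left(-107\right) \left(-117\right) = 12519$)
$s = - \frac{9406}{57}$ ($s = \left(-55\right) 3 + \frac{1}{-57} = -165 - \frac{1}{57} = - \frac{9406}{57} \approx -165.02$)
$s - P{\left(O \right)} = - \frac{9406}{57} - 12519 = - \frac{722989}{57}$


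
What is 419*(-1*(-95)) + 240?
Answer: 40045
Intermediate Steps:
419*(-1*(-95)) + 240 = 419*95 + 240 = 39805 + 240 = 40045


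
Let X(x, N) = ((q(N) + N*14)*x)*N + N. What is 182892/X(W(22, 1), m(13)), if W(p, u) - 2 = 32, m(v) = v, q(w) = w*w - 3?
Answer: 182892/153829 ≈ 1.1889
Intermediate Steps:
q(w) = -3 + w² (q(w) = w² - 3 = -3 + w²)
W(p, u) = 34 (W(p, u) = 2 + 32 = 34)
X(x, N) = N + N*x*(-3 + N² + 14*N) (X(x, N) = (((-3 + N²) + N*14)*x)*N + N = (((-3 + N²) + 14*N)*x)*N + N = ((-3 + N² + 14*N)*x)*N + N = (x*(-3 + N² + 14*N))*N + N = N*x*(-3 + N² + 14*N) + N = N + N*x*(-3 + N² + 14*N))
182892/X(W(22, 1), m(13)) = 182892/((13*(1 + 34*(-3 + 13²) + 14*13*34))) = 182892/((13*(1 + 34*(-3 + 169) + 6188))) = 182892/((13*(1 + 34*166 + 6188))) = 182892/((13*(1 + 5644 + 6188))) = 182892/((13*11833)) = 182892/153829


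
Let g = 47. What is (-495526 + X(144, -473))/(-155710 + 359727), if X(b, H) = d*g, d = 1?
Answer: -495479/204017 ≈ -2.4286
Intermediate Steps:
X(b, H) = 47 (X(b, H) = 1*47 = 47)
(-495526 + X(144, -473))/(-155710 + 359727) = (-495526 + 47)/(-155710 + 359727) = -495479/204017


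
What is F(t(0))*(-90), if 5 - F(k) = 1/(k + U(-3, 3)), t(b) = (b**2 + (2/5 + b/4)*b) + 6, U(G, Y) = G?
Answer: -420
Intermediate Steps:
t(b) = 6 + b**2 + b*(2/5 + b/4) (t(b) = (b**2 + (2*(1/5) + b*(1/4))*b) + 6 = (b**2 + (2/5 + b/4)*b) + 6 = (b**2 + b*(2/5 + b/4)) + 6 = 6 + b**2 + b*(2/5 + b/4))
F(k) = 5 - 1/(-3 + k) (F(k) = 5 - 1/(k - 3) = 5 - 1/(-3 + k))
F(t(0))*(-90) = ((-16 + 5*(6 + (2/5)*0 + (5/4)*0**2))/(-3 + (6 + (2/5)*0 + (5/4)*0**2)))*(-90) = ((-16 + 5*(6 + 0 + (5/4)*0))/(-3 + (6 + 0 + (5/4)*0)))*(-90) = ((-16 + 5*(6 + 0 + 0))/(-3 + (6 + 0 + 0)))*(-90) = ((-16 + 5*6)/(-3 + 6))*(-90) = ((-16 + 30)/3)*(-90) = ((1/3)*14)*(-90) = (14/3)*(-90) = -420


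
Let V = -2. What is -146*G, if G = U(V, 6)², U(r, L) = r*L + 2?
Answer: -14600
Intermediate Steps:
U(r, L) = 2 + L*r (U(r, L) = L*r + 2 = 2 + L*r)
G = 100 (G = (2 + 6*(-2))² = (2 - 12)² = (-10)² = 100)
-146*G = -146*100 = -14600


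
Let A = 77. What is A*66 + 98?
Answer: 5180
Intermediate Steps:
A*66 + 98 = 77*66 + 98 = 5082 + 98 = 5180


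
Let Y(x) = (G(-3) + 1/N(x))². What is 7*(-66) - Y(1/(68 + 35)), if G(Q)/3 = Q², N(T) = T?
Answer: -17362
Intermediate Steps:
G(Q) = 3*Q²
Y(x) = (27 + 1/x)² (Y(x) = (3*(-3)² + 1/x)² = (3*9 + 1/x)² = (27 + 1/x)²)
7*(-66) - Y(1/(68 + 35)) = 7*(-66) - (1 + 27/(68 + 35))²/(1/(68 + 35))² = -462 - (1 + 27/103)²/(1/103)² = -462 - (1 + 27*(1/103))²/103⁻² = -462 - 10609*(1 + 27/103)² = -462 - 10609*(130/103)² = -462 - 10609*16900/10609 = -462 - 1*16900 = -462 - 16900 = -17362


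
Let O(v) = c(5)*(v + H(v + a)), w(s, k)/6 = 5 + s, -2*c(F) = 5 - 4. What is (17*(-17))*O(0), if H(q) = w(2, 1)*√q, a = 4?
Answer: 12138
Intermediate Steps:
c(F) = -½ (c(F) = -(5 - 4)/2 = -½*1 = -½)
w(s, k) = 30 + 6*s (w(s, k) = 6*(5 + s) = 30 + 6*s)
H(q) = 42*√q (H(q) = (30 + 6*2)*√q = (30 + 12)*√q = 42*√q)
O(v) = -21*√(4 + v) - v/2 (O(v) = -(v + 42*√(v + 4))/2 = -(v + 42*√(4 + v))/2 = -21*√(4 + v) - v/2)
(17*(-17))*O(0) = (17*(-17))*(-21*√(4 + 0) - ½*0) = -289*(-21*√4 + 0) = -289*(-21*2 + 0) = -289*(-42 + 0) = -289*(-42) = 12138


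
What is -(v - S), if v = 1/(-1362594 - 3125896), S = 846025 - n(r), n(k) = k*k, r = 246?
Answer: 3525749291411/4488490 ≈ 7.8551e+5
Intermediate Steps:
n(k) = k**2
S = 785509 (S = 846025 - 1*246**2 = 846025 - 1*60516 = 846025 - 60516 = 785509)
v = -1/4488490 (v = 1/(-4488490) = -1/4488490 ≈ -2.2279e-7)
-(v - S) = -(-1/4488490 - 1*785509) = -(-1/4488490 - 785509) = -1*(-3525749291411/4488490) = 3525749291411/4488490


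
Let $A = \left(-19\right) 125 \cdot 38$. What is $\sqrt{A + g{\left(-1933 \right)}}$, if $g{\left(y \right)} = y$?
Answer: $i \sqrt{92183} \approx 303.62 i$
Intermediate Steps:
$A = -90250$ ($A = \left(-2375\right) 38 = -90250$)
$\sqrt{A + g{\left(-1933 \right)}} = \sqrt{-90250 - 1933} = \sqrt{-92183} = i \sqrt{92183}$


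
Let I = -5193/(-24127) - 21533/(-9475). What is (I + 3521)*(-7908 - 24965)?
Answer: -26478578152016243/228603325 ≈ -1.1583e+8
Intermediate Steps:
I = 568730366/228603325 (I = -5193*(-1/24127) - 21533*(-1/9475) = 5193/24127 + 21533/9475 = 568730366/228603325 ≈ 2.4878)
(I + 3521)*(-7908 - 24965) = (568730366/228603325 + 3521)*(-7908 - 24965) = (805481037691/228603325)*(-32873) = -26478578152016243/228603325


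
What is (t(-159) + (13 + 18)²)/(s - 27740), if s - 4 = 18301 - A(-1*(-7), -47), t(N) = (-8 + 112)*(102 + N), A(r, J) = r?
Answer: 4967/9442 ≈ 0.52605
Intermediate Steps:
t(N) = 10608 + 104*N (t(N) = 104*(102 + N) = 10608 + 104*N)
s = 18298 (s = 4 + (18301 - (-1)*(-7)) = 4 + (18301 - 1*7) = 4 + (18301 - 7) = 4 + 18294 = 18298)
(t(-159) + (13 + 18)²)/(s - 27740) = ((10608 + 104*(-159)) + (13 + 18)²)/(18298 - 27740) = ((10608 - 16536) + 31²)/(-9442) = (-5928 + 961)*(-1/9442) = -4967*(-1/9442) = 4967/9442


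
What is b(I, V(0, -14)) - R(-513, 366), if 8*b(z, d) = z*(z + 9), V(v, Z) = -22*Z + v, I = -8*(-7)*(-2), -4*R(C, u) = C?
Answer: 5255/4 ≈ 1313.8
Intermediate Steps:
R(C, u) = -C/4
I = -112 (I = 56*(-2) = -112)
V(v, Z) = v - 22*Z
b(z, d) = z*(9 + z)/8 (b(z, d) = (z*(z + 9))/8 = (z*(9 + z))/8 = z*(9 + z)/8)
b(I, V(0, -14)) - R(-513, 366) = (⅛)*(-112)*(9 - 112) - (-1)*(-513)/4 = (⅛)*(-112)*(-103) - 1*513/4 = 1442 - 513/4 = 5255/4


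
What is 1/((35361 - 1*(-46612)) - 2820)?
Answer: 1/79153 ≈ 1.2634e-5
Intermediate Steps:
1/((35361 - 1*(-46612)) - 2820) = 1/((35361 + 46612) - 2820) = 1/(81973 - 2820) = 1/79153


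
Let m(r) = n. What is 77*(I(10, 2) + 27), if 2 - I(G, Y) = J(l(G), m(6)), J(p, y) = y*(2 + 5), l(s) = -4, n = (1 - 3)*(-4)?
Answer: -2079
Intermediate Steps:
n = 8 (n = -2*(-4) = 8)
m(r) = 8
J(p, y) = 7*y (J(p, y) = y*7 = 7*y)
I(G, Y) = -54 (I(G, Y) = 2 - 7*8 = 2 - 1*56 = 2 - 56 = -54)
77*(I(10, 2) + 27) = 77*(-54 + 27) = 77*(-27) = -2079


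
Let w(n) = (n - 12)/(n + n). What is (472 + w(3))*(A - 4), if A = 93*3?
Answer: 258775/2 ≈ 1.2939e+5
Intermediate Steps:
A = 279
w(n) = (-12 + n)/(2*n) (w(n) = (-12 + n)/((2*n)) = (-12 + n)*(1/(2*n)) = (-12 + n)/(2*n))
(472 + w(3))*(A - 4) = (472 + (½)*(-12 + 3)/3)*(279 - 4) = (472 + (½)*(⅓)*(-9))*275 = (472 - 3/2)*275 = (941/2)*275 = 258775/2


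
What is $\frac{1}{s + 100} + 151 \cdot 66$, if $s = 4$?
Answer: $\frac{1036465}{104} \approx 9966.0$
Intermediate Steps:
$\frac{1}{s + 100} + 151 \cdot 66 = \frac{1}{4 + 100} + 151 \cdot 66 = \frac{1}{104} + 9966 = \frac{1036465}{104}$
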